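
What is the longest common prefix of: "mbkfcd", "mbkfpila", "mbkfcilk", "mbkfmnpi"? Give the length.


Words: mbkfcd, mbkfpila, mbkfcilk, mbkfmnpi
  Position 0: all 'm' => match
  Position 1: all 'b' => match
  Position 2: all 'k' => match
  Position 3: all 'f' => match
  Position 4: ('c', 'p', 'c', 'm') => mismatch, stop
LCP = "mbkf" (length 4)

4


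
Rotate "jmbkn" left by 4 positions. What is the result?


Input: "jmbkn", rotate left by 4
First 4 characters: "jmbk"
Remaining characters: "n"
Concatenate remaining + first: "n" + "jmbk" = "njmbk"

njmbk


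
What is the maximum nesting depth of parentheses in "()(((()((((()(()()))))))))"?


Input: "()(((()((((()(()()))))))))"
Tracking depth:
  Position 0 '(': depth becomes 1
  Position 1 ')': depth becomes 0
  Position 2 '(': depth becomes 1
  Position 3 '(': depth becomes 2
  Position 4 '(': depth becomes 3
  Position 5 '(': depth becomes 4
  Position 6 ')': depth becomes 3
  Position 7 '(': depth becomes 4
  Position 8 '(': depth becomes 5
  Position 9 '(': depth becomes 6
  Position 10 '(': depth becomes 7
  Position 11 '(': depth becomes 8
  Position 12 ')': depth becomes 7
  Position 13 '(': depth becomes 8
  Position 14 '(': depth becomes 9
  Position 15 ')': depth becomes 8
  Position 16 '(': depth becomes 9
  Position 17 ')': depth becomes 8
  Position 18 ')': depth becomes 7
  Position 19 ')': depth becomes 6
  Position 20 ')': depth becomes 5
  Position 21 ')': depth becomes 4
  Position 22 ')': depth becomes 3
  Position 23 ')': depth becomes 2
  Position 24 ')': depth becomes 1
  Position 25 ')': depth becomes 0
Maximum depth reached: 9

9


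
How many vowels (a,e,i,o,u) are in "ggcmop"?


Input: ggcmop
Checking each character:
  'g' at position 0: consonant
  'g' at position 1: consonant
  'c' at position 2: consonant
  'm' at position 3: consonant
  'o' at position 4: vowel (running total: 1)
  'p' at position 5: consonant
Total vowels: 1

1


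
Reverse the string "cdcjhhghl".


Input: cdcjhhghl
Reading characters right to left:
  Position 8: 'l'
  Position 7: 'h'
  Position 6: 'g'
  Position 5: 'h'
  Position 4: 'h'
  Position 3: 'j'
  Position 2: 'c'
  Position 1: 'd'
  Position 0: 'c'
Reversed: lhghhjcdc

lhghhjcdc


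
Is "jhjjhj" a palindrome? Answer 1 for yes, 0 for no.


Input: jhjjhj
Reversed: jhjjhj
  Compare pos 0 ('j') with pos 5 ('j'): match
  Compare pos 1 ('h') with pos 4 ('h'): match
  Compare pos 2 ('j') with pos 3 ('j'): match
Result: palindrome

1


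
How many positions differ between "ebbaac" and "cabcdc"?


Comparing "ebbaac" and "cabcdc" position by position:
  Position 0: 'e' vs 'c' => DIFFER
  Position 1: 'b' vs 'a' => DIFFER
  Position 2: 'b' vs 'b' => same
  Position 3: 'a' vs 'c' => DIFFER
  Position 4: 'a' vs 'd' => DIFFER
  Position 5: 'c' vs 'c' => same
Positions that differ: 4

4


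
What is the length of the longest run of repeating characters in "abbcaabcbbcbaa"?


Input: "abbcaabcbbcbaa"
Scanning for longest run:
  Position 1 ('b'): new char, reset run to 1
  Position 2 ('b'): continues run of 'b', length=2
  Position 3 ('c'): new char, reset run to 1
  Position 4 ('a'): new char, reset run to 1
  Position 5 ('a'): continues run of 'a', length=2
  Position 6 ('b'): new char, reset run to 1
  Position 7 ('c'): new char, reset run to 1
  Position 8 ('b'): new char, reset run to 1
  Position 9 ('b'): continues run of 'b', length=2
  Position 10 ('c'): new char, reset run to 1
  Position 11 ('b'): new char, reset run to 1
  Position 12 ('a'): new char, reset run to 1
  Position 13 ('a'): continues run of 'a', length=2
Longest run: 'b' with length 2

2


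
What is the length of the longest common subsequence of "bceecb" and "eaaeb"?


LCS of "bceecb" and "eaaeb"
DP table:
           e    a    a    e    b
      0    0    0    0    0    0
  b   0    0    0    0    0    1
  c   0    0    0    0    0    1
  e   0    1    1    1    1    1
  e   0    1    1    1    2    2
  c   0    1    1    1    2    2
  b   0    1    1    1    2    3
LCS length = dp[6][5] = 3

3


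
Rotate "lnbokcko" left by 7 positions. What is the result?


Input: "lnbokcko", rotate left by 7
First 7 characters: "lnbokck"
Remaining characters: "o"
Concatenate remaining + first: "o" + "lnbokck" = "olnbokck"

olnbokck


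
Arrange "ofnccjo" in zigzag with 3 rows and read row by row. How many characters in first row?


Zigzag "ofnccjo" into 3 rows:
Placing characters:
  'o' => row 0
  'f' => row 1
  'n' => row 2
  'c' => row 1
  'c' => row 0
  'j' => row 1
  'o' => row 2
Rows:
  Row 0: "oc"
  Row 1: "fcj"
  Row 2: "no"
First row length: 2

2


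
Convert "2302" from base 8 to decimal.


Input: "2302" in base 8
Positional expansion:
  Digit '2' (value 2) x 8^3 = 1024
  Digit '3' (value 3) x 8^2 = 192
  Digit '0' (value 0) x 8^1 = 0
  Digit '2' (value 2) x 8^0 = 2
Sum = 1218

1218


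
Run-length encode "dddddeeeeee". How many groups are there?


Input: dddddeeeeee
Scanning for consecutive runs:
  Group 1: 'd' x 5 (positions 0-4)
  Group 2: 'e' x 6 (positions 5-10)
Total groups: 2

2


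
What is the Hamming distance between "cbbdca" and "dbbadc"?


Comparing "cbbdca" and "dbbadc" position by position:
  Position 0: 'c' vs 'd' => differ
  Position 1: 'b' vs 'b' => same
  Position 2: 'b' vs 'b' => same
  Position 3: 'd' vs 'a' => differ
  Position 4: 'c' vs 'd' => differ
  Position 5: 'a' vs 'c' => differ
Total differences (Hamming distance): 4

4


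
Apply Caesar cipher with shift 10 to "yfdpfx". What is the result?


Caesar cipher: shift "yfdpfx" by 10
  'y' (pos 24) + 10 = pos 8 = 'i'
  'f' (pos 5) + 10 = pos 15 = 'p'
  'd' (pos 3) + 10 = pos 13 = 'n'
  'p' (pos 15) + 10 = pos 25 = 'z'
  'f' (pos 5) + 10 = pos 15 = 'p'
  'x' (pos 23) + 10 = pos 7 = 'h'
Result: ipnzph

ipnzph


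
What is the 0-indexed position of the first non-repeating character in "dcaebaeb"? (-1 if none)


Input: dcaebaeb
Character frequencies:
  'a': 2
  'b': 2
  'c': 1
  'd': 1
  'e': 2
Scanning left to right for freq == 1:
  Position 0 ('d'): unique! => answer = 0

0


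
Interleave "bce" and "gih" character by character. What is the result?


Interleaving "bce" and "gih":
  Position 0: 'b' from first, 'g' from second => "bg"
  Position 1: 'c' from first, 'i' from second => "ci"
  Position 2: 'e' from first, 'h' from second => "eh"
Result: bgcieh

bgcieh


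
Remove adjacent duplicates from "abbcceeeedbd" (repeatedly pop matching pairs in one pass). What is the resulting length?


Input: abbcceeeedbd
Stack-based adjacent duplicate removal:
  Read 'a': push. Stack: a
  Read 'b': push. Stack: ab
  Read 'b': matches stack top 'b' => pop. Stack: a
  Read 'c': push. Stack: ac
  Read 'c': matches stack top 'c' => pop. Stack: a
  Read 'e': push. Stack: ae
  Read 'e': matches stack top 'e' => pop. Stack: a
  Read 'e': push. Stack: ae
  Read 'e': matches stack top 'e' => pop. Stack: a
  Read 'd': push. Stack: ad
  Read 'b': push. Stack: adb
  Read 'd': push. Stack: adbd
Final stack: "adbd" (length 4)

4


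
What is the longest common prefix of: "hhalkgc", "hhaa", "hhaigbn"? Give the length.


Words: hhalkgc, hhaa, hhaigbn
  Position 0: all 'h' => match
  Position 1: all 'h' => match
  Position 2: all 'a' => match
  Position 3: ('l', 'a', 'i') => mismatch, stop
LCP = "hha" (length 3)

3


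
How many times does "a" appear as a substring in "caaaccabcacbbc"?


Searching for "a" in "caaaccabcacbbc"
Scanning each position:
  Position 0: "c" => no
  Position 1: "a" => MATCH
  Position 2: "a" => MATCH
  Position 3: "a" => MATCH
  Position 4: "c" => no
  Position 5: "c" => no
  Position 6: "a" => MATCH
  Position 7: "b" => no
  Position 8: "c" => no
  Position 9: "a" => MATCH
  Position 10: "c" => no
  Position 11: "b" => no
  Position 12: "b" => no
  Position 13: "c" => no
Total occurrences: 5

5


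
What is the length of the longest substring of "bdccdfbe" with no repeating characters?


Input: "bdccdfbe"
Sliding window (track last position of each char):
  Position 0 ('b'): window [0,0] length 1 -- new best
  Position 1 ('d'): window [0,1] length 2 -- new best
  Position 2 ('c'): window [0,2] length 3 -- new best
  Position 3 ('c'): repeat (last at 2), move window start to 3
  Position 3 ('c'): window [3,3] length 1
  Position 4 ('d'): window [3,4] length 2
  Position 5 ('f'): window [3,5] length 3
  Position 6 ('b'): window [3,6] length 4 -- new best
  Position 7 ('e'): window [3,7] length 5 -- new best
Longest substring with no repeats: "cdfbe" with length 5

5


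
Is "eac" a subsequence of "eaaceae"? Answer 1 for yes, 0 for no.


Check if "eac" is a subsequence of "eaaceae"
Greedy scan:
  Position 0 ('e'): matches sub[0] = 'e'
  Position 1 ('a'): matches sub[1] = 'a'
  Position 2 ('a'): no match needed
  Position 3 ('c'): matches sub[2] = 'c'
  Position 4 ('e'): no match needed
  Position 5 ('a'): no match needed
  Position 6 ('e'): no match needed
All 3 characters matched => is a subsequence

1


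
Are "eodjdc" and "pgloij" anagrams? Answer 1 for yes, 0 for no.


Strings: "eodjdc", "pgloij"
Sorted first:  cddejo
Sorted second: gijlop
Differ at position 0: 'c' vs 'g' => not anagrams

0


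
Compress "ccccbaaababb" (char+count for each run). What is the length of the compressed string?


Input: ccccbaaababb
Runs:
  'c' x 4 => "c4"
  'b' x 1 => "b1"
  'a' x 3 => "a3"
  'b' x 1 => "b1"
  'a' x 1 => "a1"
  'b' x 2 => "b2"
Compressed: "c4b1a3b1a1b2"
Compressed length: 12

12


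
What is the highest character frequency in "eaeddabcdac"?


Input: eaeddabcdac
Character counts:
  'a': 3
  'b': 1
  'c': 2
  'd': 3
  'e': 2
Maximum frequency: 3

3


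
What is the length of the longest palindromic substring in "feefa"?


Input: "feefa"
Checking substrings for palindromes:
  [0:4] "feef" (len 4) => palindrome
  [1:3] "ee" (len 2) => palindrome
Longest palindromic substring: "feef" with length 4

4


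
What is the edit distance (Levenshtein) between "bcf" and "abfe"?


Computing edit distance: "bcf" -> "abfe"
DP table:
           a    b    f    e
      0    1    2    3    4
  b   1    1    1    2    3
  c   2    2    2    2    3
  f   3    3    3    2    3
Edit distance = dp[3][4] = 3

3


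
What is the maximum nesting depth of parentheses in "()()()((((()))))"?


Input: "()()()((((()))))"
Tracking depth:
  Position 0 '(': depth becomes 1
  Position 1 ')': depth becomes 0
  Position 2 '(': depth becomes 1
  Position 3 ')': depth becomes 0
  Position 4 '(': depth becomes 1
  Position 5 ')': depth becomes 0
  Position 6 '(': depth becomes 1
  Position 7 '(': depth becomes 2
  Position 8 '(': depth becomes 3
  Position 9 '(': depth becomes 4
  Position 10 '(': depth becomes 5
  Position 11 ')': depth becomes 4
  Position 12 ')': depth becomes 3
  Position 13 ')': depth becomes 2
  Position 14 ')': depth becomes 1
  Position 15 ')': depth becomes 0
Maximum depth reached: 5

5


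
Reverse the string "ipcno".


Input: ipcno
Reading characters right to left:
  Position 4: 'o'
  Position 3: 'n'
  Position 2: 'c'
  Position 1: 'p'
  Position 0: 'i'
Reversed: oncpi

oncpi


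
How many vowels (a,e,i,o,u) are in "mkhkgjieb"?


Input: mkhkgjieb
Checking each character:
  'm' at position 0: consonant
  'k' at position 1: consonant
  'h' at position 2: consonant
  'k' at position 3: consonant
  'g' at position 4: consonant
  'j' at position 5: consonant
  'i' at position 6: vowel (running total: 1)
  'e' at position 7: vowel (running total: 2)
  'b' at position 8: consonant
Total vowels: 2

2


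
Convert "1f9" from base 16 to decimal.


Input: "1f9" in base 16
Positional expansion:
  Digit '1' (value 1) x 16^2 = 256
  Digit 'f' (value 15) x 16^1 = 240
  Digit '9' (value 9) x 16^0 = 9
Sum = 505

505


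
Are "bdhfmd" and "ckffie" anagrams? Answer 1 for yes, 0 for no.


Strings: "bdhfmd", "ckffie"
Sorted first:  bddfhm
Sorted second: ceffik
Differ at position 0: 'b' vs 'c' => not anagrams

0


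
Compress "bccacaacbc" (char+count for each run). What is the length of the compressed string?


Input: bccacaacbc
Runs:
  'b' x 1 => "b1"
  'c' x 2 => "c2"
  'a' x 1 => "a1"
  'c' x 1 => "c1"
  'a' x 2 => "a2"
  'c' x 1 => "c1"
  'b' x 1 => "b1"
  'c' x 1 => "c1"
Compressed: "b1c2a1c1a2c1b1c1"
Compressed length: 16

16


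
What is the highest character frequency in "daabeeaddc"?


Input: daabeeaddc
Character counts:
  'a': 3
  'b': 1
  'c': 1
  'd': 3
  'e': 2
Maximum frequency: 3

3


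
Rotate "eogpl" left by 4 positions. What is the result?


Input: "eogpl", rotate left by 4
First 4 characters: "eogp"
Remaining characters: "l"
Concatenate remaining + first: "l" + "eogp" = "leogp"

leogp


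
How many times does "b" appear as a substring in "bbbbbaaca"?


Searching for "b" in "bbbbbaaca"
Scanning each position:
  Position 0: "b" => MATCH
  Position 1: "b" => MATCH
  Position 2: "b" => MATCH
  Position 3: "b" => MATCH
  Position 4: "b" => MATCH
  Position 5: "a" => no
  Position 6: "a" => no
  Position 7: "c" => no
  Position 8: "a" => no
Total occurrences: 5

5


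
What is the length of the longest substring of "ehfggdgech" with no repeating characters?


Input: "ehfggdgech"
Sliding window (track last position of each char):
  Position 0 ('e'): window [0,0] length 1 -- new best
  Position 1 ('h'): window [0,1] length 2 -- new best
  Position 2 ('f'): window [0,2] length 3 -- new best
  Position 3 ('g'): window [0,3] length 4 -- new best
  Position 4 ('g'): repeat (last at 3), move window start to 4
  Position 4 ('g'): window [4,4] length 1
  Position 5 ('d'): window [4,5] length 2
  Position 6 ('g'): repeat (last at 4), move window start to 5
  Position 6 ('g'): window [5,6] length 2
  Position 7 ('e'): window [5,7] length 3
  Position 8 ('c'): window [5,8] length 4
  Position 9 ('h'): window [5,9] length 5 -- new best
Longest substring with no repeats: "dgech" with length 5

5


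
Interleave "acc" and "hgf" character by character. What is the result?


Interleaving "acc" and "hgf":
  Position 0: 'a' from first, 'h' from second => "ah"
  Position 1: 'c' from first, 'g' from second => "cg"
  Position 2: 'c' from first, 'f' from second => "cf"
Result: ahcgcf

ahcgcf


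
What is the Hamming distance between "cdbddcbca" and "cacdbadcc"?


Comparing "cdbddcbca" and "cacdbadcc" position by position:
  Position 0: 'c' vs 'c' => same
  Position 1: 'd' vs 'a' => differ
  Position 2: 'b' vs 'c' => differ
  Position 3: 'd' vs 'd' => same
  Position 4: 'd' vs 'b' => differ
  Position 5: 'c' vs 'a' => differ
  Position 6: 'b' vs 'd' => differ
  Position 7: 'c' vs 'c' => same
  Position 8: 'a' vs 'c' => differ
Total differences (Hamming distance): 6

6


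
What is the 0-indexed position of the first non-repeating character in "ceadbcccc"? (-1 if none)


Input: ceadbcccc
Character frequencies:
  'a': 1
  'b': 1
  'c': 5
  'd': 1
  'e': 1
Scanning left to right for freq == 1:
  Position 0 ('c'): freq=5, skip
  Position 1 ('e'): unique! => answer = 1

1


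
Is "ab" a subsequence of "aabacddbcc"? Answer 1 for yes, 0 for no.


Check if "ab" is a subsequence of "aabacddbcc"
Greedy scan:
  Position 0 ('a'): matches sub[0] = 'a'
  Position 1 ('a'): no match needed
  Position 2 ('b'): matches sub[1] = 'b'
  Position 3 ('a'): no match needed
  Position 4 ('c'): no match needed
  Position 5 ('d'): no match needed
  Position 6 ('d'): no match needed
  Position 7 ('b'): no match needed
  Position 8 ('c'): no match needed
  Position 9 ('c'): no match needed
All 2 characters matched => is a subsequence

1


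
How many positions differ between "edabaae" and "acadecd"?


Comparing "edabaae" and "acadecd" position by position:
  Position 0: 'e' vs 'a' => DIFFER
  Position 1: 'd' vs 'c' => DIFFER
  Position 2: 'a' vs 'a' => same
  Position 3: 'b' vs 'd' => DIFFER
  Position 4: 'a' vs 'e' => DIFFER
  Position 5: 'a' vs 'c' => DIFFER
  Position 6: 'e' vs 'd' => DIFFER
Positions that differ: 6

6


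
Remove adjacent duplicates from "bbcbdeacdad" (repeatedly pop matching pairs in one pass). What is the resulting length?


Input: bbcbdeacdad
Stack-based adjacent duplicate removal:
  Read 'b': push. Stack: b
  Read 'b': matches stack top 'b' => pop. Stack: (empty)
  Read 'c': push. Stack: c
  Read 'b': push. Stack: cb
  Read 'd': push. Stack: cbd
  Read 'e': push. Stack: cbde
  Read 'a': push. Stack: cbdea
  Read 'c': push. Stack: cbdeac
  Read 'd': push. Stack: cbdeacd
  Read 'a': push. Stack: cbdeacda
  Read 'd': push. Stack: cbdeacdad
Final stack: "cbdeacdad" (length 9)

9


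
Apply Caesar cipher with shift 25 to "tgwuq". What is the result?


Caesar cipher: shift "tgwuq" by 25
  't' (pos 19) + 25 = pos 18 = 's'
  'g' (pos 6) + 25 = pos 5 = 'f'
  'w' (pos 22) + 25 = pos 21 = 'v'
  'u' (pos 20) + 25 = pos 19 = 't'
  'q' (pos 16) + 25 = pos 15 = 'p'
Result: sfvtp

sfvtp


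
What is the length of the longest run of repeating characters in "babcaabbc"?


Input: "babcaabbc"
Scanning for longest run:
  Position 1 ('a'): new char, reset run to 1
  Position 2 ('b'): new char, reset run to 1
  Position 3 ('c'): new char, reset run to 1
  Position 4 ('a'): new char, reset run to 1
  Position 5 ('a'): continues run of 'a', length=2
  Position 6 ('b'): new char, reset run to 1
  Position 7 ('b'): continues run of 'b', length=2
  Position 8 ('c'): new char, reset run to 1
Longest run: 'a' with length 2

2


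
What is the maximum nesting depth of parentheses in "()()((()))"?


Input: "()()((()))"
Tracking depth:
  Position 0 '(': depth becomes 1
  Position 1 ')': depth becomes 0
  Position 2 '(': depth becomes 1
  Position 3 ')': depth becomes 0
  Position 4 '(': depth becomes 1
  Position 5 '(': depth becomes 2
  Position 6 '(': depth becomes 3
  Position 7 ')': depth becomes 2
  Position 8 ')': depth becomes 1
  Position 9 ')': depth becomes 0
Maximum depth reached: 3

3


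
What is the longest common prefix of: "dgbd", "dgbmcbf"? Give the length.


Words: dgbd, dgbmcbf
  Position 0: all 'd' => match
  Position 1: all 'g' => match
  Position 2: all 'b' => match
  Position 3: ('d', 'm') => mismatch, stop
LCP = "dgb" (length 3)

3


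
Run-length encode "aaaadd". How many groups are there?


Input: aaaadd
Scanning for consecutive runs:
  Group 1: 'a' x 4 (positions 0-3)
  Group 2: 'd' x 2 (positions 4-5)
Total groups: 2

2


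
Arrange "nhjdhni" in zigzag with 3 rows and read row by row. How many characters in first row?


Zigzag "nhjdhni" into 3 rows:
Placing characters:
  'n' => row 0
  'h' => row 1
  'j' => row 2
  'd' => row 1
  'h' => row 0
  'n' => row 1
  'i' => row 2
Rows:
  Row 0: "nh"
  Row 1: "hdn"
  Row 2: "ji"
First row length: 2

2


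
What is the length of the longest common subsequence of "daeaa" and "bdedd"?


LCS of "daeaa" and "bdedd"
DP table:
           b    d    e    d    d
      0    0    0    0    0    0
  d   0    0    1    1    1    1
  a   0    0    1    1    1    1
  e   0    0    1    2    2    2
  a   0    0    1    2    2    2
  a   0    0    1    2    2    2
LCS length = dp[5][5] = 2

2


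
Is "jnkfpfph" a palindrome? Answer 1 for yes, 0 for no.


Input: jnkfpfph
Reversed: hpfpfknj
  Compare pos 0 ('j') with pos 7 ('h'): MISMATCH
  Compare pos 1 ('n') with pos 6 ('p'): MISMATCH
  Compare pos 2 ('k') with pos 5 ('f'): MISMATCH
  Compare pos 3 ('f') with pos 4 ('p'): MISMATCH
Result: not a palindrome

0


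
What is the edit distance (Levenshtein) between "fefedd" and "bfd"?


Computing edit distance: "fefedd" -> "bfd"
DP table:
           b    f    d
      0    1    2    3
  f   1    1    1    2
  e   2    2    2    2
  f   3    3    2    3
  e   4    4    3    3
  d   5    5    4    3
  d   6    6    5    4
Edit distance = dp[6][3] = 4

4


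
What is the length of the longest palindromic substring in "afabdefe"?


Input: "afabdefe"
Checking substrings for palindromes:
  [0:3] "afa" (len 3) => palindrome
  [5:8] "efe" (len 3) => palindrome
Longest palindromic substring: "afa" with length 3

3


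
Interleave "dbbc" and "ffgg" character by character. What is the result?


Interleaving "dbbc" and "ffgg":
  Position 0: 'd' from first, 'f' from second => "df"
  Position 1: 'b' from first, 'f' from second => "bf"
  Position 2: 'b' from first, 'g' from second => "bg"
  Position 3: 'c' from first, 'g' from second => "cg"
Result: dfbfbgcg

dfbfbgcg


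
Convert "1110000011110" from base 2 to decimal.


Input: "1110000011110" in base 2
Positional expansion:
  Digit '1' (value 1) x 2^12 = 4096
  Digit '1' (value 1) x 2^11 = 2048
  Digit '1' (value 1) x 2^10 = 1024
  Digit '0' (value 0) x 2^9 = 0
  Digit '0' (value 0) x 2^8 = 0
  Digit '0' (value 0) x 2^7 = 0
  Digit '0' (value 0) x 2^6 = 0
  Digit '0' (value 0) x 2^5 = 0
  Digit '1' (value 1) x 2^4 = 16
  Digit '1' (value 1) x 2^3 = 8
  Digit '1' (value 1) x 2^2 = 4
  Digit '1' (value 1) x 2^1 = 2
  Digit '0' (value 0) x 2^0 = 0
Sum = 7198

7198


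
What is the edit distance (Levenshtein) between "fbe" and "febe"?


Computing edit distance: "fbe" -> "febe"
DP table:
           f    e    b    e
      0    1    2    3    4
  f   1    0    1    2    3
  b   2    1    1    1    2
  e   3    2    1    2    1
Edit distance = dp[3][4] = 1

1


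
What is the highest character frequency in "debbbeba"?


Input: debbbeba
Character counts:
  'a': 1
  'b': 4
  'd': 1
  'e': 2
Maximum frequency: 4

4


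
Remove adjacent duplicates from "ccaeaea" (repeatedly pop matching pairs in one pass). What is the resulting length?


Input: ccaeaea
Stack-based adjacent duplicate removal:
  Read 'c': push. Stack: c
  Read 'c': matches stack top 'c' => pop. Stack: (empty)
  Read 'a': push. Stack: a
  Read 'e': push. Stack: ae
  Read 'a': push. Stack: aea
  Read 'e': push. Stack: aeae
  Read 'a': push. Stack: aeaea
Final stack: "aeaea" (length 5)

5


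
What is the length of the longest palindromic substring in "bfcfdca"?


Input: "bfcfdca"
Checking substrings for palindromes:
  [1:4] "fcf" (len 3) => palindrome
Longest palindromic substring: "fcf" with length 3

3


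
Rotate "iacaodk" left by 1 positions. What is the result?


Input: "iacaodk", rotate left by 1
First 1 characters: "i"
Remaining characters: "acaodk"
Concatenate remaining + first: "acaodk" + "i" = "acaodki"

acaodki


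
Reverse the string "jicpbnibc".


Input: jicpbnibc
Reading characters right to left:
  Position 8: 'c'
  Position 7: 'b'
  Position 6: 'i'
  Position 5: 'n'
  Position 4: 'b'
  Position 3: 'p'
  Position 2: 'c'
  Position 1: 'i'
  Position 0: 'j'
Reversed: cbinbpcij

cbinbpcij


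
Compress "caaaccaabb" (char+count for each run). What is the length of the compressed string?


Input: caaaccaabb
Runs:
  'c' x 1 => "c1"
  'a' x 3 => "a3"
  'c' x 2 => "c2"
  'a' x 2 => "a2"
  'b' x 2 => "b2"
Compressed: "c1a3c2a2b2"
Compressed length: 10

10


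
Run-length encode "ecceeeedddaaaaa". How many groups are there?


Input: ecceeeedddaaaaa
Scanning for consecutive runs:
  Group 1: 'e' x 1 (positions 0-0)
  Group 2: 'c' x 2 (positions 1-2)
  Group 3: 'e' x 4 (positions 3-6)
  Group 4: 'd' x 3 (positions 7-9)
  Group 5: 'a' x 5 (positions 10-14)
Total groups: 5

5


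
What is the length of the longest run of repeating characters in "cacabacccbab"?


Input: "cacabacccbab"
Scanning for longest run:
  Position 1 ('a'): new char, reset run to 1
  Position 2 ('c'): new char, reset run to 1
  Position 3 ('a'): new char, reset run to 1
  Position 4 ('b'): new char, reset run to 1
  Position 5 ('a'): new char, reset run to 1
  Position 6 ('c'): new char, reset run to 1
  Position 7 ('c'): continues run of 'c', length=2
  Position 8 ('c'): continues run of 'c', length=3
  Position 9 ('b'): new char, reset run to 1
  Position 10 ('a'): new char, reset run to 1
  Position 11 ('b'): new char, reset run to 1
Longest run: 'c' with length 3

3


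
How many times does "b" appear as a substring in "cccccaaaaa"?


Searching for "b" in "cccccaaaaa"
Scanning each position:
  Position 0: "c" => no
  Position 1: "c" => no
  Position 2: "c" => no
  Position 3: "c" => no
  Position 4: "c" => no
  Position 5: "a" => no
  Position 6: "a" => no
  Position 7: "a" => no
  Position 8: "a" => no
  Position 9: "a" => no
Total occurrences: 0

0


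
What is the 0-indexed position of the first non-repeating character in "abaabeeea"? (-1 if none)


Input: abaabeeea
Character frequencies:
  'a': 4
  'b': 2
  'e': 3
Scanning left to right for freq == 1:
  Position 0 ('a'): freq=4, skip
  Position 1 ('b'): freq=2, skip
  Position 2 ('a'): freq=4, skip
  Position 3 ('a'): freq=4, skip
  Position 4 ('b'): freq=2, skip
  Position 5 ('e'): freq=3, skip
  Position 6 ('e'): freq=3, skip
  Position 7 ('e'): freq=3, skip
  Position 8 ('a'): freq=4, skip
  No unique character found => answer = -1

-1


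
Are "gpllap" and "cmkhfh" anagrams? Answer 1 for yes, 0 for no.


Strings: "gpllap", "cmkhfh"
Sorted first:  agllpp
Sorted second: cfhhkm
Differ at position 0: 'a' vs 'c' => not anagrams

0


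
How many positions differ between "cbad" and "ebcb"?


Comparing "cbad" and "ebcb" position by position:
  Position 0: 'c' vs 'e' => DIFFER
  Position 1: 'b' vs 'b' => same
  Position 2: 'a' vs 'c' => DIFFER
  Position 3: 'd' vs 'b' => DIFFER
Positions that differ: 3

3


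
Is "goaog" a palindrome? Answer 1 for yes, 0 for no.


Input: goaog
Reversed: goaog
  Compare pos 0 ('g') with pos 4 ('g'): match
  Compare pos 1 ('o') with pos 3 ('o'): match
Result: palindrome

1


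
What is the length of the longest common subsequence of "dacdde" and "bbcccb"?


LCS of "dacdde" and "bbcccb"
DP table:
           b    b    c    c    c    b
      0    0    0    0    0    0    0
  d   0    0    0    0    0    0    0
  a   0    0    0    0    0    0    0
  c   0    0    0    1    1    1    1
  d   0    0    0    1    1    1    1
  d   0    0    0    1    1    1    1
  e   0    0    0    1    1    1    1
LCS length = dp[6][6] = 1

1


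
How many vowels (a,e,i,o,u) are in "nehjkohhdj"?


Input: nehjkohhdj
Checking each character:
  'n' at position 0: consonant
  'e' at position 1: vowel (running total: 1)
  'h' at position 2: consonant
  'j' at position 3: consonant
  'k' at position 4: consonant
  'o' at position 5: vowel (running total: 2)
  'h' at position 6: consonant
  'h' at position 7: consonant
  'd' at position 8: consonant
  'j' at position 9: consonant
Total vowels: 2

2


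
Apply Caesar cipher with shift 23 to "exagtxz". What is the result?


Caesar cipher: shift "exagtxz" by 23
  'e' (pos 4) + 23 = pos 1 = 'b'
  'x' (pos 23) + 23 = pos 20 = 'u'
  'a' (pos 0) + 23 = pos 23 = 'x'
  'g' (pos 6) + 23 = pos 3 = 'd'
  't' (pos 19) + 23 = pos 16 = 'q'
  'x' (pos 23) + 23 = pos 20 = 'u'
  'z' (pos 25) + 23 = pos 22 = 'w'
Result: buxdquw

buxdquw


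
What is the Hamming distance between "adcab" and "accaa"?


Comparing "adcab" and "accaa" position by position:
  Position 0: 'a' vs 'a' => same
  Position 1: 'd' vs 'c' => differ
  Position 2: 'c' vs 'c' => same
  Position 3: 'a' vs 'a' => same
  Position 4: 'b' vs 'a' => differ
Total differences (Hamming distance): 2

2


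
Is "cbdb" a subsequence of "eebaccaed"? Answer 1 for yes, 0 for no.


Check if "cbdb" is a subsequence of "eebaccaed"
Greedy scan:
  Position 0 ('e'): no match needed
  Position 1 ('e'): no match needed
  Position 2 ('b'): no match needed
  Position 3 ('a'): no match needed
  Position 4 ('c'): matches sub[0] = 'c'
  Position 5 ('c'): no match needed
  Position 6 ('a'): no match needed
  Position 7 ('e'): no match needed
  Position 8 ('d'): no match needed
Only matched 1/4 characters => not a subsequence

0


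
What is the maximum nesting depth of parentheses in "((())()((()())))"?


Input: "((())()((()())))"
Tracking depth:
  Position 0 '(': depth becomes 1
  Position 1 '(': depth becomes 2
  Position 2 '(': depth becomes 3
  Position 3 ')': depth becomes 2
  Position 4 ')': depth becomes 1
  Position 5 '(': depth becomes 2
  Position 6 ')': depth becomes 1
  Position 7 '(': depth becomes 2
  Position 8 '(': depth becomes 3
  Position 9 '(': depth becomes 4
  Position 10 ')': depth becomes 3
  Position 11 '(': depth becomes 4
  Position 12 ')': depth becomes 3
  Position 13 ')': depth becomes 2
  Position 14 ')': depth becomes 1
  Position 15 ')': depth becomes 0
Maximum depth reached: 4

4


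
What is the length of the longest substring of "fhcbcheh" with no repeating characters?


Input: "fhcbcheh"
Sliding window (track last position of each char):
  Position 0 ('f'): window [0,0] length 1 -- new best
  Position 1 ('h'): window [0,1] length 2 -- new best
  Position 2 ('c'): window [0,2] length 3 -- new best
  Position 3 ('b'): window [0,3] length 4 -- new best
  Position 4 ('c'): repeat (last at 2), move window start to 3
  Position 4 ('c'): window [3,4] length 2
  Position 5 ('h'): window [3,5] length 3
  Position 6 ('e'): window [3,6] length 4
  Position 7 ('h'): repeat (last at 5), move window start to 6
  Position 7 ('h'): window [6,7] length 2
Longest substring with no repeats: "fhcb" with length 4

4


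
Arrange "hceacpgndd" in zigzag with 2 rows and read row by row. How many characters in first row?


Zigzag "hceacpgndd" into 2 rows:
Placing characters:
  'h' => row 0
  'c' => row 1
  'e' => row 0
  'a' => row 1
  'c' => row 0
  'p' => row 1
  'g' => row 0
  'n' => row 1
  'd' => row 0
  'd' => row 1
Rows:
  Row 0: "hecgd"
  Row 1: "capnd"
First row length: 5

5


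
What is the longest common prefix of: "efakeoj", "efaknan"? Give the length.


Words: efakeoj, efaknan
  Position 0: all 'e' => match
  Position 1: all 'f' => match
  Position 2: all 'a' => match
  Position 3: all 'k' => match
  Position 4: ('e', 'n') => mismatch, stop
LCP = "efak" (length 4)

4


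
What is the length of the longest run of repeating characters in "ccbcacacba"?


Input: "ccbcacacba"
Scanning for longest run:
  Position 1 ('c'): continues run of 'c', length=2
  Position 2 ('b'): new char, reset run to 1
  Position 3 ('c'): new char, reset run to 1
  Position 4 ('a'): new char, reset run to 1
  Position 5 ('c'): new char, reset run to 1
  Position 6 ('a'): new char, reset run to 1
  Position 7 ('c'): new char, reset run to 1
  Position 8 ('b'): new char, reset run to 1
  Position 9 ('a'): new char, reset run to 1
Longest run: 'c' with length 2

2


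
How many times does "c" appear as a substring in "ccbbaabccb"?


Searching for "c" in "ccbbaabccb"
Scanning each position:
  Position 0: "c" => MATCH
  Position 1: "c" => MATCH
  Position 2: "b" => no
  Position 3: "b" => no
  Position 4: "a" => no
  Position 5: "a" => no
  Position 6: "b" => no
  Position 7: "c" => MATCH
  Position 8: "c" => MATCH
  Position 9: "b" => no
Total occurrences: 4

4


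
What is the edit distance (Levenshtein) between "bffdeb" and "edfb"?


Computing edit distance: "bffdeb" -> "edfb"
DP table:
           e    d    f    b
      0    1    2    3    4
  b   1    1    2    3    3
  f   2    2    2    2    3
  f   3    3    3    2    3
  d   4    4    3    3    3
  e   5    4    4    4    4
  b   6    5    5    5    4
Edit distance = dp[6][4] = 4

4


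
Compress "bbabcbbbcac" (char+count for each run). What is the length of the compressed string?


Input: bbabcbbbcac
Runs:
  'b' x 2 => "b2"
  'a' x 1 => "a1"
  'b' x 1 => "b1"
  'c' x 1 => "c1"
  'b' x 3 => "b3"
  'c' x 1 => "c1"
  'a' x 1 => "a1"
  'c' x 1 => "c1"
Compressed: "b2a1b1c1b3c1a1c1"
Compressed length: 16

16


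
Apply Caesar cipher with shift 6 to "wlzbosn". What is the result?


Caesar cipher: shift "wlzbosn" by 6
  'w' (pos 22) + 6 = pos 2 = 'c'
  'l' (pos 11) + 6 = pos 17 = 'r'
  'z' (pos 25) + 6 = pos 5 = 'f'
  'b' (pos 1) + 6 = pos 7 = 'h'
  'o' (pos 14) + 6 = pos 20 = 'u'
  's' (pos 18) + 6 = pos 24 = 'y'
  'n' (pos 13) + 6 = pos 19 = 't'
Result: crfhuyt

crfhuyt


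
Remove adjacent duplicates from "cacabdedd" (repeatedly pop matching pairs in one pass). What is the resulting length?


Input: cacabdedd
Stack-based adjacent duplicate removal:
  Read 'c': push. Stack: c
  Read 'a': push. Stack: ca
  Read 'c': push. Stack: cac
  Read 'a': push. Stack: caca
  Read 'b': push. Stack: cacab
  Read 'd': push. Stack: cacabd
  Read 'e': push. Stack: cacabde
  Read 'd': push. Stack: cacabded
  Read 'd': matches stack top 'd' => pop. Stack: cacabde
Final stack: "cacabde" (length 7)

7


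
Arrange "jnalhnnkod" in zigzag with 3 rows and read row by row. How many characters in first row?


Zigzag "jnalhnnkod" into 3 rows:
Placing characters:
  'j' => row 0
  'n' => row 1
  'a' => row 2
  'l' => row 1
  'h' => row 0
  'n' => row 1
  'n' => row 2
  'k' => row 1
  'o' => row 0
  'd' => row 1
Rows:
  Row 0: "jho"
  Row 1: "nlnkd"
  Row 2: "an"
First row length: 3

3


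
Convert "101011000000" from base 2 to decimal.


Input: "101011000000" in base 2
Positional expansion:
  Digit '1' (value 1) x 2^11 = 2048
  Digit '0' (value 0) x 2^10 = 0
  Digit '1' (value 1) x 2^9 = 512
  Digit '0' (value 0) x 2^8 = 0
  Digit '1' (value 1) x 2^7 = 128
  Digit '1' (value 1) x 2^6 = 64
  Digit '0' (value 0) x 2^5 = 0
  Digit '0' (value 0) x 2^4 = 0
  Digit '0' (value 0) x 2^3 = 0
  Digit '0' (value 0) x 2^2 = 0
  Digit '0' (value 0) x 2^1 = 0
  Digit '0' (value 0) x 2^0 = 0
Sum = 2752

2752


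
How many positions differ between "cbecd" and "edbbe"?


Comparing "cbecd" and "edbbe" position by position:
  Position 0: 'c' vs 'e' => DIFFER
  Position 1: 'b' vs 'd' => DIFFER
  Position 2: 'e' vs 'b' => DIFFER
  Position 3: 'c' vs 'b' => DIFFER
  Position 4: 'd' vs 'e' => DIFFER
Positions that differ: 5

5


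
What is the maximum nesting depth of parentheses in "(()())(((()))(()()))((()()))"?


Input: "(()())(((()))(()()))((()()))"
Tracking depth:
  Position 0 '(': depth becomes 1
  Position 1 '(': depth becomes 2
  Position 2 ')': depth becomes 1
  Position 3 '(': depth becomes 2
  Position 4 ')': depth becomes 1
  Position 5 ')': depth becomes 0
  Position 6 '(': depth becomes 1
  Position 7 '(': depth becomes 2
  Position 8 '(': depth becomes 3
  Position 9 '(': depth becomes 4
  Position 10 ')': depth becomes 3
  Position 11 ')': depth becomes 2
  Position 12 ')': depth becomes 1
  Position 13 '(': depth becomes 2
  Position 14 '(': depth becomes 3
  Position 15 ')': depth becomes 2
  Position 16 '(': depth becomes 3
  Position 17 ')': depth becomes 2
  Position 18 ')': depth becomes 1
  Position 19 ')': depth becomes 0
  Position 20 '(': depth becomes 1
  Position 21 '(': depth becomes 2
  Position 22 '(': depth becomes 3
  Position 23 ')': depth becomes 2
  Position 24 '(': depth becomes 3
  Position 25 ')': depth becomes 2
  Position 26 ')': depth becomes 1
  Position 27 ')': depth becomes 0
Maximum depth reached: 4

4


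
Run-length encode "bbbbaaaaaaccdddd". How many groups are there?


Input: bbbbaaaaaaccdddd
Scanning for consecutive runs:
  Group 1: 'b' x 4 (positions 0-3)
  Group 2: 'a' x 6 (positions 4-9)
  Group 3: 'c' x 2 (positions 10-11)
  Group 4: 'd' x 4 (positions 12-15)
Total groups: 4

4


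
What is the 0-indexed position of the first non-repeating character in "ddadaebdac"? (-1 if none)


Input: ddadaebdac
Character frequencies:
  'a': 3
  'b': 1
  'c': 1
  'd': 4
  'e': 1
Scanning left to right for freq == 1:
  Position 0 ('d'): freq=4, skip
  Position 1 ('d'): freq=4, skip
  Position 2 ('a'): freq=3, skip
  Position 3 ('d'): freq=4, skip
  Position 4 ('a'): freq=3, skip
  Position 5 ('e'): unique! => answer = 5

5


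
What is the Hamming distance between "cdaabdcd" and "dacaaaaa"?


Comparing "cdaabdcd" and "dacaaaaa" position by position:
  Position 0: 'c' vs 'd' => differ
  Position 1: 'd' vs 'a' => differ
  Position 2: 'a' vs 'c' => differ
  Position 3: 'a' vs 'a' => same
  Position 4: 'b' vs 'a' => differ
  Position 5: 'd' vs 'a' => differ
  Position 6: 'c' vs 'a' => differ
  Position 7: 'd' vs 'a' => differ
Total differences (Hamming distance): 7

7


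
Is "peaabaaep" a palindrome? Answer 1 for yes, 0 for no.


Input: peaabaaep
Reversed: peaabaaep
  Compare pos 0 ('p') with pos 8 ('p'): match
  Compare pos 1 ('e') with pos 7 ('e'): match
  Compare pos 2 ('a') with pos 6 ('a'): match
  Compare pos 3 ('a') with pos 5 ('a'): match
Result: palindrome

1


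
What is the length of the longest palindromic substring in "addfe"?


Input: "addfe"
Checking substrings for palindromes:
  [1:3] "dd" (len 2) => palindrome
Longest palindromic substring: "dd" with length 2

2


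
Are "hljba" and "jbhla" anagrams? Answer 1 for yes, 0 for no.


Strings: "hljba", "jbhla"
Sorted first:  abhjl
Sorted second: abhjl
Sorted forms match => anagrams

1


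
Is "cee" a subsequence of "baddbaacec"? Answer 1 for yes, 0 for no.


Check if "cee" is a subsequence of "baddbaacec"
Greedy scan:
  Position 0 ('b'): no match needed
  Position 1 ('a'): no match needed
  Position 2 ('d'): no match needed
  Position 3 ('d'): no match needed
  Position 4 ('b'): no match needed
  Position 5 ('a'): no match needed
  Position 6 ('a'): no match needed
  Position 7 ('c'): matches sub[0] = 'c'
  Position 8 ('e'): matches sub[1] = 'e'
  Position 9 ('c'): no match needed
Only matched 2/3 characters => not a subsequence

0


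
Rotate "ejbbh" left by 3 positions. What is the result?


Input: "ejbbh", rotate left by 3
First 3 characters: "ejb"
Remaining characters: "bh"
Concatenate remaining + first: "bh" + "ejb" = "bhejb"

bhejb


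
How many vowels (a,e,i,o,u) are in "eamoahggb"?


Input: eamoahggb
Checking each character:
  'e' at position 0: vowel (running total: 1)
  'a' at position 1: vowel (running total: 2)
  'm' at position 2: consonant
  'o' at position 3: vowel (running total: 3)
  'a' at position 4: vowel (running total: 4)
  'h' at position 5: consonant
  'g' at position 6: consonant
  'g' at position 7: consonant
  'b' at position 8: consonant
Total vowels: 4

4


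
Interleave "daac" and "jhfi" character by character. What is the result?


Interleaving "daac" and "jhfi":
  Position 0: 'd' from first, 'j' from second => "dj"
  Position 1: 'a' from first, 'h' from second => "ah"
  Position 2: 'a' from first, 'f' from second => "af"
  Position 3: 'c' from first, 'i' from second => "ci"
Result: djahafci

djahafci


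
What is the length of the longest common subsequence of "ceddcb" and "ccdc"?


LCS of "ceddcb" and "ccdc"
DP table:
           c    c    d    c
      0    0    0    0    0
  c   0    1    1    1    1
  e   0    1    1    1    1
  d   0    1    1    2    2
  d   0    1    1    2    2
  c   0    1    2    2    3
  b   0    1    2    2    3
LCS length = dp[6][4] = 3

3


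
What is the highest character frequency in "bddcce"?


Input: bddcce
Character counts:
  'b': 1
  'c': 2
  'd': 2
  'e': 1
Maximum frequency: 2

2


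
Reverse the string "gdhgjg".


Input: gdhgjg
Reading characters right to left:
  Position 5: 'g'
  Position 4: 'j'
  Position 3: 'g'
  Position 2: 'h'
  Position 1: 'd'
  Position 0: 'g'
Reversed: gjghdg

gjghdg


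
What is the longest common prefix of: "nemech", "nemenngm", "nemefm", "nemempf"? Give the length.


Words: nemech, nemenngm, nemefm, nemempf
  Position 0: all 'n' => match
  Position 1: all 'e' => match
  Position 2: all 'm' => match
  Position 3: all 'e' => match
  Position 4: ('c', 'n', 'f', 'm') => mismatch, stop
LCP = "neme" (length 4)

4


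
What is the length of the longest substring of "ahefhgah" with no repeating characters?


Input: "ahefhgah"
Sliding window (track last position of each char):
  Position 0 ('a'): window [0,0] length 1 -- new best
  Position 1 ('h'): window [0,1] length 2 -- new best
  Position 2 ('e'): window [0,2] length 3 -- new best
  Position 3 ('f'): window [0,3] length 4 -- new best
  Position 4 ('h'): repeat (last at 1), move window start to 2
  Position 4 ('h'): window [2,4] length 3
  Position 5 ('g'): window [2,5] length 4
  Position 6 ('a'): window [2,6] length 5 -- new best
  Position 7 ('h'): repeat (last at 4), move window start to 5
  Position 7 ('h'): window [5,7] length 3
Longest substring with no repeats: "efhga" with length 5

5
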